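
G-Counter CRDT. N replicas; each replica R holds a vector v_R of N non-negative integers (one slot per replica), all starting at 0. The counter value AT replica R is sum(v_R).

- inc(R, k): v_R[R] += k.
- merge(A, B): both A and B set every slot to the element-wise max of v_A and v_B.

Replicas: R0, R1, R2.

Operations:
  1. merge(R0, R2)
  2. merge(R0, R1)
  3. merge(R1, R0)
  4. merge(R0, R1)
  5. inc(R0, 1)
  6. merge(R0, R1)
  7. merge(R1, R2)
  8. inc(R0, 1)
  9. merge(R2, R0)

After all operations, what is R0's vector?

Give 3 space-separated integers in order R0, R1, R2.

Answer: 2 0 0

Derivation:
Op 1: merge R0<->R2 -> R0=(0,0,0) R2=(0,0,0)
Op 2: merge R0<->R1 -> R0=(0,0,0) R1=(0,0,0)
Op 3: merge R1<->R0 -> R1=(0,0,0) R0=(0,0,0)
Op 4: merge R0<->R1 -> R0=(0,0,0) R1=(0,0,0)
Op 5: inc R0 by 1 -> R0=(1,0,0) value=1
Op 6: merge R0<->R1 -> R0=(1,0,0) R1=(1,0,0)
Op 7: merge R1<->R2 -> R1=(1,0,0) R2=(1,0,0)
Op 8: inc R0 by 1 -> R0=(2,0,0) value=2
Op 9: merge R2<->R0 -> R2=(2,0,0) R0=(2,0,0)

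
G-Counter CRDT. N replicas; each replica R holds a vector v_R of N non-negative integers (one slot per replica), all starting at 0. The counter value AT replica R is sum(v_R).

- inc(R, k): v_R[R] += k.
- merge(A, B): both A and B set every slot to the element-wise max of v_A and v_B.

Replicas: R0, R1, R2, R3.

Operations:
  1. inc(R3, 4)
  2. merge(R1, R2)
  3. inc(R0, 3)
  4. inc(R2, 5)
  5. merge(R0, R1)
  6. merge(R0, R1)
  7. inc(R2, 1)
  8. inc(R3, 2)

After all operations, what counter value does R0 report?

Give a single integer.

Answer: 3

Derivation:
Op 1: inc R3 by 4 -> R3=(0,0,0,4) value=4
Op 2: merge R1<->R2 -> R1=(0,0,0,0) R2=(0,0,0,0)
Op 3: inc R0 by 3 -> R0=(3,0,0,0) value=3
Op 4: inc R2 by 5 -> R2=(0,0,5,0) value=5
Op 5: merge R0<->R1 -> R0=(3,0,0,0) R1=(3,0,0,0)
Op 6: merge R0<->R1 -> R0=(3,0,0,0) R1=(3,0,0,0)
Op 7: inc R2 by 1 -> R2=(0,0,6,0) value=6
Op 8: inc R3 by 2 -> R3=(0,0,0,6) value=6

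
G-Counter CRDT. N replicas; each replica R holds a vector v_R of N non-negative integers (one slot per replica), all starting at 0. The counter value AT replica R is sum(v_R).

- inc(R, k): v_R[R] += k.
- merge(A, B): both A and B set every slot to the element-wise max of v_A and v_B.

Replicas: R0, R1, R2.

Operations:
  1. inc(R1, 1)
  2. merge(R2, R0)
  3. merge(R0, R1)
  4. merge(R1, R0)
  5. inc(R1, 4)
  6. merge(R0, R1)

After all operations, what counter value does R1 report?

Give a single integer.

Answer: 5

Derivation:
Op 1: inc R1 by 1 -> R1=(0,1,0) value=1
Op 2: merge R2<->R0 -> R2=(0,0,0) R0=(0,0,0)
Op 3: merge R0<->R1 -> R0=(0,1,0) R1=(0,1,0)
Op 4: merge R1<->R0 -> R1=(0,1,0) R0=(0,1,0)
Op 5: inc R1 by 4 -> R1=(0,5,0) value=5
Op 6: merge R0<->R1 -> R0=(0,5,0) R1=(0,5,0)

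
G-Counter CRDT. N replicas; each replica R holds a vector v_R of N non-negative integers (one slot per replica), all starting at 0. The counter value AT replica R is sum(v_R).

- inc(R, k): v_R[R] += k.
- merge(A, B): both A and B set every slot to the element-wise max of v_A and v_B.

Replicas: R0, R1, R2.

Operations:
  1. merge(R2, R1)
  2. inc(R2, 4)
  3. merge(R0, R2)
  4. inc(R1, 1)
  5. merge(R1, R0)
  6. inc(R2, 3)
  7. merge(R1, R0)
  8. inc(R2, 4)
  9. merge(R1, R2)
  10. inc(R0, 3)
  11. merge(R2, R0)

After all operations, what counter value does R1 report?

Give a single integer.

Op 1: merge R2<->R1 -> R2=(0,0,0) R1=(0,0,0)
Op 2: inc R2 by 4 -> R2=(0,0,4) value=4
Op 3: merge R0<->R2 -> R0=(0,0,4) R2=(0,0,4)
Op 4: inc R1 by 1 -> R1=(0,1,0) value=1
Op 5: merge R1<->R0 -> R1=(0,1,4) R0=(0,1,4)
Op 6: inc R2 by 3 -> R2=(0,0,7) value=7
Op 7: merge R1<->R0 -> R1=(0,1,4) R0=(0,1,4)
Op 8: inc R2 by 4 -> R2=(0,0,11) value=11
Op 9: merge R1<->R2 -> R1=(0,1,11) R2=(0,1,11)
Op 10: inc R0 by 3 -> R0=(3,1,4) value=8
Op 11: merge R2<->R0 -> R2=(3,1,11) R0=(3,1,11)

Answer: 12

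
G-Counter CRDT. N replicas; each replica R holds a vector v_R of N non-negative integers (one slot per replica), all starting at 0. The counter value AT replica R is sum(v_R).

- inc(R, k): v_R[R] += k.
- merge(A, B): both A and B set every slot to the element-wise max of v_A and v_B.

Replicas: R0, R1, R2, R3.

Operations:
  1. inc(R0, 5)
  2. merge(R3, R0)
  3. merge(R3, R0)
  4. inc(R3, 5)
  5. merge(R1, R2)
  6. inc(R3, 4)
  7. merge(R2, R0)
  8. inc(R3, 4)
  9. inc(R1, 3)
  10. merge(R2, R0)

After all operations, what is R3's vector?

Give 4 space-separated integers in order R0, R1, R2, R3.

Op 1: inc R0 by 5 -> R0=(5,0,0,0) value=5
Op 2: merge R3<->R0 -> R3=(5,0,0,0) R0=(5,0,0,0)
Op 3: merge R3<->R0 -> R3=(5,0,0,0) R0=(5,0,0,0)
Op 4: inc R3 by 5 -> R3=(5,0,0,5) value=10
Op 5: merge R1<->R2 -> R1=(0,0,0,0) R2=(0,0,0,0)
Op 6: inc R3 by 4 -> R3=(5,0,0,9) value=14
Op 7: merge R2<->R0 -> R2=(5,0,0,0) R0=(5,0,0,0)
Op 8: inc R3 by 4 -> R3=(5,0,0,13) value=18
Op 9: inc R1 by 3 -> R1=(0,3,0,0) value=3
Op 10: merge R2<->R0 -> R2=(5,0,0,0) R0=(5,0,0,0)

Answer: 5 0 0 13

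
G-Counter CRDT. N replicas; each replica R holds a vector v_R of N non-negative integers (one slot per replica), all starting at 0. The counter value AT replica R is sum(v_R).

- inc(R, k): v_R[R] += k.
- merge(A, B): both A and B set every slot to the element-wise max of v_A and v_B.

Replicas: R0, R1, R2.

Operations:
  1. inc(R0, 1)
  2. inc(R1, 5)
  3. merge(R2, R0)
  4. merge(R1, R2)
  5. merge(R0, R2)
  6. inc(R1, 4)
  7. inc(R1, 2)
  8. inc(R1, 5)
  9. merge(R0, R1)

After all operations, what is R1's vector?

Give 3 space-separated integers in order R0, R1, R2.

Op 1: inc R0 by 1 -> R0=(1,0,0) value=1
Op 2: inc R1 by 5 -> R1=(0,5,0) value=5
Op 3: merge R2<->R0 -> R2=(1,0,0) R0=(1,0,0)
Op 4: merge R1<->R2 -> R1=(1,5,0) R2=(1,5,0)
Op 5: merge R0<->R2 -> R0=(1,5,0) R2=(1,5,0)
Op 6: inc R1 by 4 -> R1=(1,9,0) value=10
Op 7: inc R1 by 2 -> R1=(1,11,0) value=12
Op 8: inc R1 by 5 -> R1=(1,16,0) value=17
Op 9: merge R0<->R1 -> R0=(1,16,0) R1=(1,16,0)

Answer: 1 16 0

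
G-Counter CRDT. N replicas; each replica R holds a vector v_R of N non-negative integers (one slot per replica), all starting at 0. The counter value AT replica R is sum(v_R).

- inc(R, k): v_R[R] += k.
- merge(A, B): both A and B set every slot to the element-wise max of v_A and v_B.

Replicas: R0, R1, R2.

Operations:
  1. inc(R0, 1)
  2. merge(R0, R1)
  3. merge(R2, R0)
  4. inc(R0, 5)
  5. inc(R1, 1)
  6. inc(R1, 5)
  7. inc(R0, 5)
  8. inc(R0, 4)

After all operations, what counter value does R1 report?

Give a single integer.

Answer: 7

Derivation:
Op 1: inc R0 by 1 -> R0=(1,0,0) value=1
Op 2: merge R0<->R1 -> R0=(1,0,0) R1=(1,0,0)
Op 3: merge R2<->R0 -> R2=(1,0,0) R0=(1,0,0)
Op 4: inc R0 by 5 -> R0=(6,0,0) value=6
Op 5: inc R1 by 1 -> R1=(1,1,0) value=2
Op 6: inc R1 by 5 -> R1=(1,6,0) value=7
Op 7: inc R0 by 5 -> R0=(11,0,0) value=11
Op 8: inc R0 by 4 -> R0=(15,0,0) value=15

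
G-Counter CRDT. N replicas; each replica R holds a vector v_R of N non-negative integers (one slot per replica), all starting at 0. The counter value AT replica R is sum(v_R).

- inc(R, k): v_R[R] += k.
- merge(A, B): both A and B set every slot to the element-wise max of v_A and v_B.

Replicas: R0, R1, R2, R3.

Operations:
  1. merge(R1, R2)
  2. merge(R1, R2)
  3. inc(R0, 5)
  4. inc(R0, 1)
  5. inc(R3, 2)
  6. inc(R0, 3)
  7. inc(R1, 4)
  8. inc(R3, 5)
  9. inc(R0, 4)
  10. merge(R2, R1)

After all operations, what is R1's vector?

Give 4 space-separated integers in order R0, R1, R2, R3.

Op 1: merge R1<->R2 -> R1=(0,0,0,0) R2=(0,0,0,0)
Op 2: merge R1<->R2 -> R1=(0,0,0,0) R2=(0,0,0,0)
Op 3: inc R0 by 5 -> R0=(5,0,0,0) value=5
Op 4: inc R0 by 1 -> R0=(6,0,0,0) value=6
Op 5: inc R3 by 2 -> R3=(0,0,0,2) value=2
Op 6: inc R0 by 3 -> R0=(9,0,0,0) value=9
Op 7: inc R1 by 4 -> R1=(0,4,0,0) value=4
Op 8: inc R3 by 5 -> R3=(0,0,0,7) value=7
Op 9: inc R0 by 4 -> R0=(13,0,0,0) value=13
Op 10: merge R2<->R1 -> R2=(0,4,0,0) R1=(0,4,0,0)

Answer: 0 4 0 0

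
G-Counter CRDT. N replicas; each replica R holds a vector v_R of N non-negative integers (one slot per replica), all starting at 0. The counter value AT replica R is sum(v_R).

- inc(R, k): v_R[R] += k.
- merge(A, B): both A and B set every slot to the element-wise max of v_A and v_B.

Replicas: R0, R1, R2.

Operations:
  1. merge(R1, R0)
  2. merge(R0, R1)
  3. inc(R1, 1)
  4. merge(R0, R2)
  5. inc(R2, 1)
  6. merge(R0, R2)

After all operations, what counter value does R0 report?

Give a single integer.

Op 1: merge R1<->R0 -> R1=(0,0,0) R0=(0,0,0)
Op 2: merge R0<->R1 -> R0=(0,0,0) R1=(0,0,0)
Op 3: inc R1 by 1 -> R1=(0,1,0) value=1
Op 4: merge R0<->R2 -> R0=(0,0,0) R2=(0,0,0)
Op 5: inc R2 by 1 -> R2=(0,0,1) value=1
Op 6: merge R0<->R2 -> R0=(0,0,1) R2=(0,0,1)

Answer: 1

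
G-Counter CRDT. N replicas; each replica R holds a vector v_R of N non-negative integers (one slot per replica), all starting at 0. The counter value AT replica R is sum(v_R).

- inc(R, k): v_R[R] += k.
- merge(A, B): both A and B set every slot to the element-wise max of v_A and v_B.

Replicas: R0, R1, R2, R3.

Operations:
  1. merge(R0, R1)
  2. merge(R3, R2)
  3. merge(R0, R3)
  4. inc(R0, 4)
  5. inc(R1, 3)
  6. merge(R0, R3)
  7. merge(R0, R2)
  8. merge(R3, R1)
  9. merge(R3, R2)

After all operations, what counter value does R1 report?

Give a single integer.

Answer: 7

Derivation:
Op 1: merge R0<->R1 -> R0=(0,0,0,0) R1=(0,0,0,0)
Op 2: merge R3<->R2 -> R3=(0,0,0,0) R2=(0,0,0,0)
Op 3: merge R0<->R3 -> R0=(0,0,0,0) R3=(0,0,0,0)
Op 4: inc R0 by 4 -> R0=(4,0,0,0) value=4
Op 5: inc R1 by 3 -> R1=(0,3,0,0) value=3
Op 6: merge R0<->R3 -> R0=(4,0,0,0) R3=(4,0,0,0)
Op 7: merge R0<->R2 -> R0=(4,0,0,0) R2=(4,0,0,0)
Op 8: merge R3<->R1 -> R3=(4,3,0,0) R1=(4,3,0,0)
Op 9: merge R3<->R2 -> R3=(4,3,0,0) R2=(4,3,0,0)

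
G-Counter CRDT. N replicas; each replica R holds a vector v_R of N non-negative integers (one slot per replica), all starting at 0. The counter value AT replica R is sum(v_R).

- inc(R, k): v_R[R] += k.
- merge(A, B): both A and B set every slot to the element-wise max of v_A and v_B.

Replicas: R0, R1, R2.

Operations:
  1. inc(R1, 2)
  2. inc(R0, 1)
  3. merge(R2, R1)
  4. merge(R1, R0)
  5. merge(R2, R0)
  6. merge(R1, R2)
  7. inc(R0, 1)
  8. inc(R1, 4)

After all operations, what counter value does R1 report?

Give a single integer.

Op 1: inc R1 by 2 -> R1=(0,2,0) value=2
Op 2: inc R0 by 1 -> R0=(1,0,0) value=1
Op 3: merge R2<->R1 -> R2=(0,2,0) R1=(0,2,0)
Op 4: merge R1<->R0 -> R1=(1,2,0) R0=(1,2,0)
Op 5: merge R2<->R0 -> R2=(1,2,0) R0=(1,2,0)
Op 6: merge R1<->R2 -> R1=(1,2,0) R2=(1,2,0)
Op 7: inc R0 by 1 -> R0=(2,2,0) value=4
Op 8: inc R1 by 4 -> R1=(1,6,0) value=7

Answer: 7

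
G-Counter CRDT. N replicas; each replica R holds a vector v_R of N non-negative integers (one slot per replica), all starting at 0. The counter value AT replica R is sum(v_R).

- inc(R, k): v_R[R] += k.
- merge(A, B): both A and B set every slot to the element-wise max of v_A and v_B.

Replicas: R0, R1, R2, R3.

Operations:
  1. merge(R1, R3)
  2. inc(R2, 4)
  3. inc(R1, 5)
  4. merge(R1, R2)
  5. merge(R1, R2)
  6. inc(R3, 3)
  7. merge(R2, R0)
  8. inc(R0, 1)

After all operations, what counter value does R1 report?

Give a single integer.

Op 1: merge R1<->R3 -> R1=(0,0,0,0) R3=(0,0,0,0)
Op 2: inc R2 by 4 -> R2=(0,0,4,0) value=4
Op 3: inc R1 by 5 -> R1=(0,5,0,0) value=5
Op 4: merge R1<->R2 -> R1=(0,5,4,0) R2=(0,5,4,0)
Op 5: merge R1<->R2 -> R1=(0,5,4,0) R2=(0,5,4,0)
Op 6: inc R3 by 3 -> R3=(0,0,0,3) value=3
Op 7: merge R2<->R0 -> R2=(0,5,4,0) R0=(0,5,4,0)
Op 8: inc R0 by 1 -> R0=(1,5,4,0) value=10

Answer: 9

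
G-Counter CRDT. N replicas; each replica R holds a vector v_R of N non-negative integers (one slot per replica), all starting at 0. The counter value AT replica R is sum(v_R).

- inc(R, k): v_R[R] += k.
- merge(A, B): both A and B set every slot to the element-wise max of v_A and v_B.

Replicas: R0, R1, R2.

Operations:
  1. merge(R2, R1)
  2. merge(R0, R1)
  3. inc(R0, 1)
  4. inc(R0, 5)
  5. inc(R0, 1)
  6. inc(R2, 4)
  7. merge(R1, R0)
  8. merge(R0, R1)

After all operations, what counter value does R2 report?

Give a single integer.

Op 1: merge R2<->R1 -> R2=(0,0,0) R1=(0,0,0)
Op 2: merge R0<->R1 -> R0=(0,0,0) R1=(0,0,0)
Op 3: inc R0 by 1 -> R0=(1,0,0) value=1
Op 4: inc R0 by 5 -> R0=(6,0,0) value=6
Op 5: inc R0 by 1 -> R0=(7,0,0) value=7
Op 6: inc R2 by 4 -> R2=(0,0,4) value=4
Op 7: merge R1<->R0 -> R1=(7,0,0) R0=(7,0,0)
Op 8: merge R0<->R1 -> R0=(7,0,0) R1=(7,0,0)

Answer: 4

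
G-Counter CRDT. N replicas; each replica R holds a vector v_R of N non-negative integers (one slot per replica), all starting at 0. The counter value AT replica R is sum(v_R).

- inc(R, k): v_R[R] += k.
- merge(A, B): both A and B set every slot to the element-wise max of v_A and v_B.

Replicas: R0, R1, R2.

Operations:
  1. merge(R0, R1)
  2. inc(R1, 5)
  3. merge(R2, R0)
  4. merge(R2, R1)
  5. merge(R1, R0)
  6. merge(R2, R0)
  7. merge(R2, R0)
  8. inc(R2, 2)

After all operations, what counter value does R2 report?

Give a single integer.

Op 1: merge R0<->R1 -> R0=(0,0,0) R1=(0,0,0)
Op 2: inc R1 by 5 -> R1=(0,5,0) value=5
Op 3: merge R2<->R0 -> R2=(0,0,0) R0=(0,0,0)
Op 4: merge R2<->R1 -> R2=(0,5,0) R1=(0,5,0)
Op 5: merge R1<->R0 -> R1=(0,5,0) R0=(0,5,0)
Op 6: merge R2<->R0 -> R2=(0,5,0) R0=(0,5,0)
Op 7: merge R2<->R0 -> R2=(0,5,0) R0=(0,5,0)
Op 8: inc R2 by 2 -> R2=(0,5,2) value=7

Answer: 7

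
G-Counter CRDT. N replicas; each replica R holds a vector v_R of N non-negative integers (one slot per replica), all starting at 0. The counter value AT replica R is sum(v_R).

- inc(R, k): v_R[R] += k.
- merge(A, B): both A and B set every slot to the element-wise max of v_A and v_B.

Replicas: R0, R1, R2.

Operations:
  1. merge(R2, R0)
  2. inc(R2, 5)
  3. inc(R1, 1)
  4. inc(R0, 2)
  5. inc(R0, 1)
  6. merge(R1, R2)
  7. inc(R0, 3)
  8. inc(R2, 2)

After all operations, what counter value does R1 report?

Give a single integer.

Op 1: merge R2<->R0 -> R2=(0,0,0) R0=(0,0,0)
Op 2: inc R2 by 5 -> R2=(0,0,5) value=5
Op 3: inc R1 by 1 -> R1=(0,1,0) value=1
Op 4: inc R0 by 2 -> R0=(2,0,0) value=2
Op 5: inc R0 by 1 -> R0=(3,0,0) value=3
Op 6: merge R1<->R2 -> R1=(0,1,5) R2=(0,1,5)
Op 7: inc R0 by 3 -> R0=(6,0,0) value=6
Op 8: inc R2 by 2 -> R2=(0,1,7) value=8

Answer: 6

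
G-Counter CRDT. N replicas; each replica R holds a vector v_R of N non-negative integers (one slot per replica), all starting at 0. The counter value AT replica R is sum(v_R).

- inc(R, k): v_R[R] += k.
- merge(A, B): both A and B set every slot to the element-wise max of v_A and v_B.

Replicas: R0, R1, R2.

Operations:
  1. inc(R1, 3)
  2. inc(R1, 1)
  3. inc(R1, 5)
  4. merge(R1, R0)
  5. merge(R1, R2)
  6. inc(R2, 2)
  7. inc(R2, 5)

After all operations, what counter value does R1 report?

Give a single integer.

Answer: 9

Derivation:
Op 1: inc R1 by 3 -> R1=(0,3,0) value=3
Op 2: inc R1 by 1 -> R1=(0,4,0) value=4
Op 3: inc R1 by 5 -> R1=(0,9,0) value=9
Op 4: merge R1<->R0 -> R1=(0,9,0) R0=(0,9,0)
Op 5: merge R1<->R2 -> R1=(0,9,0) R2=(0,9,0)
Op 6: inc R2 by 2 -> R2=(0,9,2) value=11
Op 7: inc R2 by 5 -> R2=(0,9,7) value=16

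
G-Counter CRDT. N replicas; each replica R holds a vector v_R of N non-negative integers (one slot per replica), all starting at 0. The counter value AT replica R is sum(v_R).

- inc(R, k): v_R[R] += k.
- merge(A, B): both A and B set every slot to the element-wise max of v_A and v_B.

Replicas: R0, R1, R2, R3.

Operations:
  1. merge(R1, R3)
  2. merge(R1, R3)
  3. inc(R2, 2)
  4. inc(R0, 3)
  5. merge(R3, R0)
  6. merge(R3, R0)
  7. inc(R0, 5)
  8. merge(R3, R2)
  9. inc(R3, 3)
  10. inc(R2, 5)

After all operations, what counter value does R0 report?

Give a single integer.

Answer: 8

Derivation:
Op 1: merge R1<->R3 -> R1=(0,0,0,0) R3=(0,0,0,0)
Op 2: merge R1<->R3 -> R1=(0,0,0,0) R3=(0,0,0,0)
Op 3: inc R2 by 2 -> R2=(0,0,2,0) value=2
Op 4: inc R0 by 3 -> R0=(3,0,0,0) value=3
Op 5: merge R3<->R0 -> R3=(3,0,0,0) R0=(3,0,0,0)
Op 6: merge R3<->R0 -> R3=(3,0,0,0) R0=(3,0,0,0)
Op 7: inc R0 by 5 -> R0=(8,0,0,0) value=8
Op 8: merge R3<->R2 -> R3=(3,0,2,0) R2=(3,0,2,0)
Op 9: inc R3 by 3 -> R3=(3,0,2,3) value=8
Op 10: inc R2 by 5 -> R2=(3,0,7,0) value=10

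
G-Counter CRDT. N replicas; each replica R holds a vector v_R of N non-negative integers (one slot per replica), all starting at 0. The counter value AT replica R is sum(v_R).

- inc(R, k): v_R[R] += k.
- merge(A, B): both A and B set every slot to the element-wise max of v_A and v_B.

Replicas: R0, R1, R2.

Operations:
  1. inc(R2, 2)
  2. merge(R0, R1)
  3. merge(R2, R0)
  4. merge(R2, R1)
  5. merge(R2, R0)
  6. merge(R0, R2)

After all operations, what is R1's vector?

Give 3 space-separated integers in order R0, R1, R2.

Op 1: inc R2 by 2 -> R2=(0,0,2) value=2
Op 2: merge R0<->R1 -> R0=(0,0,0) R1=(0,0,0)
Op 3: merge R2<->R0 -> R2=(0,0,2) R0=(0,0,2)
Op 4: merge R2<->R1 -> R2=(0,0,2) R1=(0,0,2)
Op 5: merge R2<->R0 -> R2=(0,0,2) R0=(0,0,2)
Op 6: merge R0<->R2 -> R0=(0,0,2) R2=(0,0,2)

Answer: 0 0 2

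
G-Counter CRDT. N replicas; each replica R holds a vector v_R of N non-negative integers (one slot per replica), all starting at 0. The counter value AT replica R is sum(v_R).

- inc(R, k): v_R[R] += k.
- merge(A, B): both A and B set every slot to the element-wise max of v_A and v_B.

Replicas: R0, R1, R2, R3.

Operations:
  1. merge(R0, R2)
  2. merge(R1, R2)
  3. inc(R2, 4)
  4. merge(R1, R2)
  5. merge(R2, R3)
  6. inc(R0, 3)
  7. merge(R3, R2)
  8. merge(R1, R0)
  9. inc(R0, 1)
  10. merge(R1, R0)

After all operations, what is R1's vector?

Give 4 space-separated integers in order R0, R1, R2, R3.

Answer: 4 0 4 0

Derivation:
Op 1: merge R0<->R2 -> R0=(0,0,0,0) R2=(0,0,0,0)
Op 2: merge R1<->R2 -> R1=(0,0,0,0) R2=(0,0,0,0)
Op 3: inc R2 by 4 -> R2=(0,0,4,0) value=4
Op 4: merge R1<->R2 -> R1=(0,0,4,0) R2=(0,0,4,0)
Op 5: merge R2<->R3 -> R2=(0,0,4,0) R3=(0,0,4,0)
Op 6: inc R0 by 3 -> R0=(3,0,0,0) value=3
Op 7: merge R3<->R2 -> R3=(0,0,4,0) R2=(0,0,4,0)
Op 8: merge R1<->R0 -> R1=(3,0,4,0) R0=(3,0,4,0)
Op 9: inc R0 by 1 -> R0=(4,0,4,0) value=8
Op 10: merge R1<->R0 -> R1=(4,0,4,0) R0=(4,0,4,0)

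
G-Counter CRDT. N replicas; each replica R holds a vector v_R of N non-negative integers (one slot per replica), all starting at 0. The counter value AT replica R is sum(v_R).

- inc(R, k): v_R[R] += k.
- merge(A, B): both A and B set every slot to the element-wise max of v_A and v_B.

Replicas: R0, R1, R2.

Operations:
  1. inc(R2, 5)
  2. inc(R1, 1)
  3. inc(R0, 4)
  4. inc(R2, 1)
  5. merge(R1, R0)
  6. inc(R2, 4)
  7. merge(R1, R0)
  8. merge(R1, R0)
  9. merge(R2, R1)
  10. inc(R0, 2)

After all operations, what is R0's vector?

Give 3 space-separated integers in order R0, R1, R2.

Op 1: inc R2 by 5 -> R2=(0,0,5) value=5
Op 2: inc R1 by 1 -> R1=(0,1,0) value=1
Op 3: inc R0 by 4 -> R0=(4,0,0) value=4
Op 4: inc R2 by 1 -> R2=(0,0,6) value=6
Op 5: merge R1<->R0 -> R1=(4,1,0) R0=(4,1,0)
Op 6: inc R2 by 4 -> R2=(0,0,10) value=10
Op 7: merge R1<->R0 -> R1=(4,1,0) R0=(4,1,0)
Op 8: merge R1<->R0 -> R1=(4,1,0) R0=(4,1,0)
Op 9: merge R2<->R1 -> R2=(4,1,10) R1=(4,1,10)
Op 10: inc R0 by 2 -> R0=(6,1,0) value=7

Answer: 6 1 0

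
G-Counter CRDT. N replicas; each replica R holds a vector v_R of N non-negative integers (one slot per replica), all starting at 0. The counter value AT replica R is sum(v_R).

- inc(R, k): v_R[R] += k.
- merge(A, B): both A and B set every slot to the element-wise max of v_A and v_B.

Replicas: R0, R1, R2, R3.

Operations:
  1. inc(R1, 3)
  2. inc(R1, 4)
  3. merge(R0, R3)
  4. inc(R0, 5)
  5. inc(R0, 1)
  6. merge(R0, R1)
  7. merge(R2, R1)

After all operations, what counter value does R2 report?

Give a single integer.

Answer: 13

Derivation:
Op 1: inc R1 by 3 -> R1=(0,3,0,0) value=3
Op 2: inc R1 by 4 -> R1=(0,7,0,0) value=7
Op 3: merge R0<->R3 -> R0=(0,0,0,0) R3=(0,0,0,0)
Op 4: inc R0 by 5 -> R0=(5,0,0,0) value=5
Op 5: inc R0 by 1 -> R0=(6,0,0,0) value=6
Op 6: merge R0<->R1 -> R0=(6,7,0,0) R1=(6,7,0,0)
Op 7: merge R2<->R1 -> R2=(6,7,0,0) R1=(6,7,0,0)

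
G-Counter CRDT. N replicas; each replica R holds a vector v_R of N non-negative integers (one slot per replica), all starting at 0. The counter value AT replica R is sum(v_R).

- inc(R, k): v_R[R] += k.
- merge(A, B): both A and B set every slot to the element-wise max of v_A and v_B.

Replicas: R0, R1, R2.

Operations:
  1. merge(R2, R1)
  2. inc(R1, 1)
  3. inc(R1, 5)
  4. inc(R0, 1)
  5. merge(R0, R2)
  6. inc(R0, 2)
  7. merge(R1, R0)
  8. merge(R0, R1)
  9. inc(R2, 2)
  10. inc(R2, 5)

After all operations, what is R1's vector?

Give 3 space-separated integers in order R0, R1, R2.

Answer: 3 6 0

Derivation:
Op 1: merge R2<->R1 -> R2=(0,0,0) R1=(0,0,0)
Op 2: inc R1 by 1 -> R1=(0,1,0) value=1
Op 3: inc R1 by 5 -> R1=(0,6,0) value=6
Op 4: inc R0 by 1 -> R0=(1,0,0) value=1
Op 5: merge R0<->R2 -> R0=(1,0,0) R2=(1,0,0)
Op 6: inc R0 by 2 -> R0=(3,0,0) value=3
Op 7: merge R1<->R0 -> R1=(3,6,0) R0=(3,6,0)
Op 8: merge R0<->R1 -> R0=(3,6,0) R1=(3,6,0)
Op 9: inc R2 by 2 -> R2=(1,0,2) value=3
Op 10: inc R2 by 5 -> R2=(1,0,7) value=8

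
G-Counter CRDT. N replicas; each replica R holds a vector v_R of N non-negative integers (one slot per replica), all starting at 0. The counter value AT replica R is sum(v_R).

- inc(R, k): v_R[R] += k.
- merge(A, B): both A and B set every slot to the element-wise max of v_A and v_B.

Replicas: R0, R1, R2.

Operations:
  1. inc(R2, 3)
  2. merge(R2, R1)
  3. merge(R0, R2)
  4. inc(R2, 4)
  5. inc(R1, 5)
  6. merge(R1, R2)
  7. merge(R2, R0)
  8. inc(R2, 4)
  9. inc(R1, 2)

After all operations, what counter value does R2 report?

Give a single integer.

Answer: 16

Derivation:
Op 1: inc R2 by 3 -> R2=(0,0,3) value=3
Op 2: merge R2<->R1 -> R2=(0,0,3) R1=(0,0,3)
Op 3: merge R0<->R2 -> R0=(0,0,3) R2=(0,0,3)
Op 4: inc R2 by 4 -> R2=(0,0,7) value=7
Op 5: inc R1 by 5 -> R1=(0,5,3) value=8
Op 6: merge R1<->R2 -> R1=(0,5,7) R2=(0,5,7)
Op 7: merge R2<->R0 -> R2=(0,5,7) R0=(0,5,7)
Op 8: inc R2 by 4 -> R2=(0,5,11) value=16
Op 9: inc R1 by 2 -> R1=(0,7,7) value=14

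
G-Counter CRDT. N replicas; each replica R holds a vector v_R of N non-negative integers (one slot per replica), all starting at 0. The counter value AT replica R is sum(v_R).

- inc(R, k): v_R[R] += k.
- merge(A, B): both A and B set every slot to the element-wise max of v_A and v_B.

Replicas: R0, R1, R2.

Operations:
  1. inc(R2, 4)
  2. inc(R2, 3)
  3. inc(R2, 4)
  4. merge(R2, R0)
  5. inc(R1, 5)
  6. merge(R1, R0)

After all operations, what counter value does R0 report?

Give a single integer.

Answer: 16

Derivation:
Op 1: inc R2 by 4 -> R2=(0,0,4) value=4
Op 2: inc R2 by 3 -> R2=(0,0,7) value=7
Op 3: inc R2 by 4 -> R2=(0,0,11) value=11
Op 4: merge R2<->R0 -> R2=(0,0,11) R0=(0,0,11)
Op 5: inc R1 by 5 -> R1=(0,5,0) value=5
Op 6: merge R1<->R0 -> R1=(0,5,11) R0=(0,5,11)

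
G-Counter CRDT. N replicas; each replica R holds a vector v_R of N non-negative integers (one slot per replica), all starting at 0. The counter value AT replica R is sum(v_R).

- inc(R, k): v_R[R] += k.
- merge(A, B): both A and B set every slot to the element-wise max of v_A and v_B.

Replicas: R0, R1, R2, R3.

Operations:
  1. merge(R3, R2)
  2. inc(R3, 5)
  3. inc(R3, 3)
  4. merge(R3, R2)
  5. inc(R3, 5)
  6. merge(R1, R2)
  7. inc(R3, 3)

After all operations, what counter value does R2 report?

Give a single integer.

Answer: 8

Derivation:
Op 1: merge R3<->R2 -> R3=(0,0,0,0) R2=(0,0,0,0)
Op 2: inc R3 by 5 -> R3=(0,0,0,5) value=5
Op 3: inc R3 by 3 -> R3=(0,0,0,8) value=8
Op 4: merge R3<->R2 -> R3=(0,0,0,8) R2=(0,0,0,8)
Op 5: inc R3 by 5 -> R3=(0,0,0,13) value=13
Op 6: merge R1<->R2 -> R1=(0,0,0,8) R2=(0,0,0,8)
Op 7: inc R3 by 3 -> R3=(0,0,0,16) value=16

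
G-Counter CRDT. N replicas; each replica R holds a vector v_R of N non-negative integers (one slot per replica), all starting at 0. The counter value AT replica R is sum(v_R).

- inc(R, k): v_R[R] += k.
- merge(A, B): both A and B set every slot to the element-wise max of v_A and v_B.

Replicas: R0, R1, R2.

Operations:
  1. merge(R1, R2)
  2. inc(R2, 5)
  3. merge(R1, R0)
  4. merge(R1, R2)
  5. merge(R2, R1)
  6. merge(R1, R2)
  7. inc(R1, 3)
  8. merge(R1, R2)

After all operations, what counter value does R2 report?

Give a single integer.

Op 1: merge R1<->R2 -> R1=(0,0,0) R2=(0,0,0)
Op 2: inc R2 by 5 -> R2=(0,0,5) value=5
Op 3: merge R1<->R0 -> R1=(0,0,0) R0=(0,0,0)
Op 4: merge R1<->R2 -> R1=(0,0,5) R2=(0,0,5)
Op 5: merge R2<->R1 -> R2=(0,0,5) R1=(0,0,5)
Op 6: merge R1<->R2 -> R1=(0,0,5) R2=(0,0,5)
Op 7: inc R1 by 3 -> R1=(0,3,5) value=8
Op 8: merge R1<->R2 -> R1=(0,3,5) R2=(0,3,5)

Answer: 8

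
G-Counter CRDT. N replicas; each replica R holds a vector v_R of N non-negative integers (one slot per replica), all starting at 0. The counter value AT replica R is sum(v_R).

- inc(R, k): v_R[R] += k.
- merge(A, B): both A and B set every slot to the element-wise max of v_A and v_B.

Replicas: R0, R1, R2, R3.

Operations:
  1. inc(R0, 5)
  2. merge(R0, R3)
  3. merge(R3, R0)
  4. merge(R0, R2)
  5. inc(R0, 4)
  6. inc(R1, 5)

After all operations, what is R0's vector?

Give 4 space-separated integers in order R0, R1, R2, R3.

Answer: 9 0 0 0

Derivation:
Op 1: inc R0 by 5 -> R0=(5,0,0,0) value=5
Op 2: merge R0<->R3 -> R0=(5,0,0,0) R3=(5,0,0,0)
Op 3: merge R3<->R0 -> R3=(5,0,0,0) R0=(5,0,0,0)
Op 4: merge R0<->R2 -> R0=(5,0,0,0) R2=(5,0,0,0)
Op 5: inc R0 by 4 -> R0=(9,0,0,0) value=9
Op 6: inc R1 by 5 -> R1=(0,5,0,0) value=5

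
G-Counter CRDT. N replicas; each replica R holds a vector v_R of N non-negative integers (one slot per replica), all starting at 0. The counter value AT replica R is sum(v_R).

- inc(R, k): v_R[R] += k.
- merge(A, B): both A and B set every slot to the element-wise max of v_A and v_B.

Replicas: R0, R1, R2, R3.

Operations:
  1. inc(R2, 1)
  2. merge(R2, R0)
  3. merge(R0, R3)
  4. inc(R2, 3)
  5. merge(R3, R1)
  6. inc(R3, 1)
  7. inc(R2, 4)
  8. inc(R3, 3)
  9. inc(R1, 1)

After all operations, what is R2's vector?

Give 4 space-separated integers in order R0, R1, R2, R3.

Answer: 0 0 8 0

Derivation:
Op 1: inc R2 by 1 -> R2=(0,0,1,0) value=1
Op 2: merge R2<->R0 -> R2=(0,0,1,0) R0=(0,0,1,0)
Op 3: merge R0<->R3 -> R0=(0,0,1,0) R3=(0,0,1,0)
Op 4: inc R2 by 3 -> R2=(0,0,4,0) value=4
Op 5: merge R3<->R1 -> R3=(0,0,1,0) R1=(0,0,1,0)
Op 6: inc R3 by 1 -> R3=(0,0,1,1) value=2
Op 7: inc R2 by 4 -> R2=(0,0,8,0) value=8
Op 8: inc R3 by 3 -> R3=(0,0,1,4) value=5
Op 9: inc R1 by 1 -> R1=(0,1,1,0) value=2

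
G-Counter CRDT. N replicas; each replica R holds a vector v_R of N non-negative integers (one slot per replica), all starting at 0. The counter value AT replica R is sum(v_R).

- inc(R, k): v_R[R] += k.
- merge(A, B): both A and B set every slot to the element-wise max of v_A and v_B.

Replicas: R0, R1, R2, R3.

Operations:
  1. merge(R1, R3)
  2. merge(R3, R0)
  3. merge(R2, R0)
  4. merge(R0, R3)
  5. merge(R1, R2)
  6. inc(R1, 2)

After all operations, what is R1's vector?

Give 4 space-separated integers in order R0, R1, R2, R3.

Op 1: merge R1<->R3 -> R1=(0,0,0,0) R3=(0,0,0,0)
Op 2: merge R3<->R0 -> R3=(0,0,0,0) R0=(0,0,0,0)
Op 3: merge R2<->R0 -> R2=(0,0,0,0) R0=(0,0,0,0)
Op 4: merge R0<->R3 -> R0=(0,0,0,0) R3=(0,0,0,0)
Op 5: merge R1<->R2 -> R1=(0,0,0,0) R2=(0,0,0,0)
Op 6: inc R1 by 2 -> R1=(0,2,0,0) value=2

Answer: 0 2 0 0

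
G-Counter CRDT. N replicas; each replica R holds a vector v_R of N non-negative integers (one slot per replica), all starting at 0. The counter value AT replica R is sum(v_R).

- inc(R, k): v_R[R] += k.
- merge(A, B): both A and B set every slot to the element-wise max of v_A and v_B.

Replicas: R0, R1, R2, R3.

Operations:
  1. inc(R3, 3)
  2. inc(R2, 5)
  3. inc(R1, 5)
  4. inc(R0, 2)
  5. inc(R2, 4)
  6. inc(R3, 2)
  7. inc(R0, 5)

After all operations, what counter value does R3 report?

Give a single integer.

Op 1: inc R3 by 3 -> R3=(0,0,0,3) value=3
Op 2: inc R2 by 5 -> R2=(0,0,5,0) value=5
Op 3: inc R1 by 5 -> R1=(0,5,0,0) value=5
Op 4: inc R0 by 2 -> R0=(2,0,0,0) value=2
Op 5: inc R2 by 4 -> R2=(0,0,9,0) value=9
Op 6: inc R3 by 2 -> R3=(0,0,0,5) value=5
Op 7: inc R0 by 5 -> R0=(7,0,0,0) value=7

Answer: 5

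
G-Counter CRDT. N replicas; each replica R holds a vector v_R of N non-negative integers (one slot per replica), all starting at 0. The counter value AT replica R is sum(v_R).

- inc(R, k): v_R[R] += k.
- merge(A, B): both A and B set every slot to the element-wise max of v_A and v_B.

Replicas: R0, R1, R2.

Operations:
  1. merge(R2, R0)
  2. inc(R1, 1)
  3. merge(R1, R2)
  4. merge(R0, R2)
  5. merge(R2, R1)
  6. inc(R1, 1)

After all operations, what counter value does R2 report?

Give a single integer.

Op 1: merge R2<->R0 -> R2=(0,0,0) R0=(0,0,0)
Op 2: inc R1 by 1 -> R1=(0,1,0) value=1
Op 3: merge R1<->R2 -> R1=(0,1,0) R2=(0,1,0)
Op 4: merge R0<->R2 -> R0=(0,1,0) R2=(0,1,0)
Op 5: merge R2<->R1 -> R2=(0,1,0) R1=(0,1,0)
Op 6: inc R1 by 1 -> R1=(0,2,0) value=2

Answer: 1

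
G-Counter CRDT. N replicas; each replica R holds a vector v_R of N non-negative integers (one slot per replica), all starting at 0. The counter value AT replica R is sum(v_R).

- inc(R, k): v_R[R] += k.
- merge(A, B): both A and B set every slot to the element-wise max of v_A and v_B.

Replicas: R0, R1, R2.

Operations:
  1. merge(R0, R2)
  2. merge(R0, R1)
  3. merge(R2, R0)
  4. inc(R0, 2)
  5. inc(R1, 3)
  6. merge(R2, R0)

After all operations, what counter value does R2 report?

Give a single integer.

Answer: 2

Derivation:
Op 1: merge R0<->R2 -> R0=(0,0,0) R2=(0,0,0)
Op 2: merge R0<->R1 -> R0=(0,0,0) R1=(0,0,0)
Op 3: merge R2<->R0 -> R2=(0,0,0) R0=(0,0,0)
Op 4: inc R0 by 2 -> R0=(2,0,0) value=2
Op 5: inc R1 by 3 -> R1=(0,3,0) value=3
Op 6: merge R2<->R0 -> R2=(2,0,0) R0=(2,0,0)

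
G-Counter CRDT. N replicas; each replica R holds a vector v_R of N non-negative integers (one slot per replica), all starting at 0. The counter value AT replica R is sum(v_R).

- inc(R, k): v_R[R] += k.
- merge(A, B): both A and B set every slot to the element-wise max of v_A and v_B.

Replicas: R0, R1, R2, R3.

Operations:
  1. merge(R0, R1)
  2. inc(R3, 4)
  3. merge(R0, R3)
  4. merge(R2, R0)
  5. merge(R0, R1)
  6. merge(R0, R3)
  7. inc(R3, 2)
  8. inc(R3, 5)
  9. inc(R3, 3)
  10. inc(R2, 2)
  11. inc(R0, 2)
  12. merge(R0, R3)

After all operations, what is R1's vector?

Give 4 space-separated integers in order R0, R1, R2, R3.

Answer: 0 0 0 4

Derivation:
Op 1: merge R0<->R1 -> R0=(0,0,0,0) R1=(0,0,0,0)
Op 2: inc R3 by 4 -> R3=(0,0,0,4) value=4
Op 3: merge R0<->R3 -> R0=(0,0,0,4) R3=(0,0,0,4)
Op 4: merge R2<->R0 -> R2=(0,0,0,4) R0=(0,0,0,4)
Op 5: merge R0<->R1 -> R0=(0,0,0,4) R1=(0,0,0,4)
Op 6: merge R0<->R3 -> R0=(0,0,0,4) R3=(0,0,0,4)
Op 7: inc R3 by 2 -> R3=(0,0,0,6) value=6
Op 8: inc R3 by 5 -> R3=(0,0,0,11) value=11
Op 9: inc R3 by 3 -> R3=(0,0,0,14) value=14
Op 10: inc R2 by 2 -> R2=(0,0,2,4) value=6
Op 11: inc R0 by 2 -> R0=(2,0,0,4) value=6
Op 12: merge R0<->R3 -> R0=(2,0,0,14) R3=(2,0,0,14)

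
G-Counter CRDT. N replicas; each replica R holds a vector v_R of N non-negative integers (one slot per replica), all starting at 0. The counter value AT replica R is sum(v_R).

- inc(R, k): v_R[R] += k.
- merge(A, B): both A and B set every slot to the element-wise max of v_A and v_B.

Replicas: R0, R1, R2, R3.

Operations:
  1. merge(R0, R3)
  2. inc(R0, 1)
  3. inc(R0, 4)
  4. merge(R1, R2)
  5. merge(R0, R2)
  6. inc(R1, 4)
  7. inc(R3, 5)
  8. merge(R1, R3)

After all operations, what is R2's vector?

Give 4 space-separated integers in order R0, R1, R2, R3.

Answer: 5 0 0 0

Derivation:
Op 1: merge R0<->R3 -> R0=(0,0,0,0) R3=(0,0,0,0)
Op 2: inc R0 by 1 -> R0=(1,0,0,0) value=1
Op 3: inc R0 by 4 -> R0=(5,0,0,0) value=5
Op 4: merge R1<->R2 -> R1=(0,0,0,0) R2=(0,0,0,0)
Op 5: merge R0<->R2 -> R0=(5,0,0,0) R2=(5,0,0,0)
Op 6: inc R1 by 4 -> R1=(0,4,0,0) value=4
Op 7: inc R3 by 5 -> R3=(0,0,0,5) value=5
Op 8: merge R1<->R3 -> R1=(0,4,0,5) R3=(0,4,0,5)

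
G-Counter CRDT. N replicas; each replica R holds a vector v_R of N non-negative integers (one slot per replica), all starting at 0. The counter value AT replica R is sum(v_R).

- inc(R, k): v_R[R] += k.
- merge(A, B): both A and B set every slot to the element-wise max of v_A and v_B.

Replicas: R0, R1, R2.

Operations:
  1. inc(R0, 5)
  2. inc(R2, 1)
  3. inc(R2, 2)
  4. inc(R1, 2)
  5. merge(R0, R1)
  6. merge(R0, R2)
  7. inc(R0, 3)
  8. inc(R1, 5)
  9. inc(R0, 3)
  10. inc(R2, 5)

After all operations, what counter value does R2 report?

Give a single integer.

Op 1: inc R0 by 5 -> R0=(5,0,0) value=5
Op 2: inc R2 by 1 -> R2=(0,0,1) value=1
Op 3: inc R2 by 2 -> R2=(0,0,3) value=3
Op 4: inc R1 by 2 -> R1=(0,2,0) value=2
Op 5: merge R0<->R1 -> R0=(5,2,0) R1=(5,2,0)
Op 6: merge R0<->R2 -> R0=(5,2,3) R2=(5,2,3)
Op 7: inc R0 by 3 -> R0=(8,2,3) value=13
Op 8: inc R1 by 5 -> R1=(5,7,0) value=12
Op 9: inc R0 by 3 -> R0=(11,2,3) value=16
Op 10: inc R2 by 5 -> R2=(5,2,8) value=15

Answer: 15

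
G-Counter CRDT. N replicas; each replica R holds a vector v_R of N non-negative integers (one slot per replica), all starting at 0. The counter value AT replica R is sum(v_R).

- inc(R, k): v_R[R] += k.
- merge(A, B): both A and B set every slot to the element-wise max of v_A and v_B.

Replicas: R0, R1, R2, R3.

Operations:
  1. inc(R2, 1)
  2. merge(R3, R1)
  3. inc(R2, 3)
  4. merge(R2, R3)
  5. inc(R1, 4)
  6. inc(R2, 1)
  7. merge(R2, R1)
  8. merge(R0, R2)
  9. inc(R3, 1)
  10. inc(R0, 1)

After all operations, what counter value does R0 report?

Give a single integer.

Op 1: inc R2 by 1 -> R2=(0,0,1,0) value=1
Op 2: merge R3<->R1 -> R3=(0,0,0,0) R1=(0,0,0,0)
Op 3: inc R2 by 3 -> R2=(0,0,4,0) value=4
Op 4: merge R2<->R3 -> R2=(0,0,4,0) R3=(0,0,4,0)
Op 5: inc R1 by 4 -> R1=(0,4,0,0) value=4
Op 6: inc R2 by 1 -> R2=(0,0,5,0) value=5
Op 7: merge R2<->R1 -> R2=(0,4,5,0) R1=(0,4,5,0)
Op 8: merge R0<->R2 -> R0=(0,4,5,0) R2=(0,4,5,0)
Op 9: inc R3 by 1 -> R3=(0,0,4,1) value=5
Op 10: inc R0 by 1 -> R0=(1,4,5,0) value=10

Answer: 10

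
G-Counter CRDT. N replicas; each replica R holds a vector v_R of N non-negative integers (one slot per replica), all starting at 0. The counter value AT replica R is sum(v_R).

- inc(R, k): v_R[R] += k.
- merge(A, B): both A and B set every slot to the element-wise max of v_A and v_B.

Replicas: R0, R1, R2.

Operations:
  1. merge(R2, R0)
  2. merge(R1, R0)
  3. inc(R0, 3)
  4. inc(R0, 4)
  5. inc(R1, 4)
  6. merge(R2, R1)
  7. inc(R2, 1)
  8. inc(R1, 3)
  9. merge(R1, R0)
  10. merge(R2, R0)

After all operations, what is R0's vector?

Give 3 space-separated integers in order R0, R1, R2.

Op 1: merge R2<->R0 -> R2=(0,0,0) R0=(0,0,0)
Op 2: merge R1<->R0 -> R1=(0,0,0) R0=(0,0,0)
Op 3: inc R0 by 3 -> R0=(3,0,0) value=3
Op 4: inc R0 by 4 -> R0=(7,0,0) value=7
Op 5: inc R1 by 4 -> R1=(0,4,0) value=4
Op 6: merge R2<->R1 -> R2=(0,4,0) R1=(0,4,0)
Op 7: inc R2 by 1 -> R2=(0,4,1) value=5
Op 8: inc R1 by 3 -> R1=(0,7,0) value=7
Op 9: merge R1<->R0 -> R1=(7,7,0) R0=(7,7,0)
Op 10: merge R2<->R0 -> R2=(7,7,1) R0=(7,7,1)

Answer: 7 7 1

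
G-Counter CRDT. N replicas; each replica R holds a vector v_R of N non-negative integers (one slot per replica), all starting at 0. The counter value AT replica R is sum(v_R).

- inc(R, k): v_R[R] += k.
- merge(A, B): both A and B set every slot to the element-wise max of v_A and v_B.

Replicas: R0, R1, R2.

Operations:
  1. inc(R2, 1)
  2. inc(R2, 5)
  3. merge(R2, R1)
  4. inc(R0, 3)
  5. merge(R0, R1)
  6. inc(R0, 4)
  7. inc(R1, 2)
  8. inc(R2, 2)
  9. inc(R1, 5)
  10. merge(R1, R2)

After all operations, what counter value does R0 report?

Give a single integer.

Answer: 13

Derivation:
Op 1: inc R2 by 1 -> R2=(0,0,1) value=1
Op 2: inc R2 by 5 -> R2=(0,0,6) value=6
Op 3: merge R2<->R1 -> R2=(0,0,6) R1=(0,0,6)
Op 4: inc R0 by 3 -> R0=(3,0,0) value=3
Op 5: merge R0<->R1 -> R0=(3,0,6) R1=(3,0,6)
Op 6: inc R0 by 4 -> R0=(7,0,6) value=13
Op 7: inc R1 by 2 -> R1=(3,2,6) value=11
Op 8: inc R2 by 2 -> R2=(0,0,8) value=8
Op 9: inc R1 by 5 -> R1=(3,7,6) value=16
Op 10: merge R1<->R2 -> R1=(3,7,8) R2=(3,7,8)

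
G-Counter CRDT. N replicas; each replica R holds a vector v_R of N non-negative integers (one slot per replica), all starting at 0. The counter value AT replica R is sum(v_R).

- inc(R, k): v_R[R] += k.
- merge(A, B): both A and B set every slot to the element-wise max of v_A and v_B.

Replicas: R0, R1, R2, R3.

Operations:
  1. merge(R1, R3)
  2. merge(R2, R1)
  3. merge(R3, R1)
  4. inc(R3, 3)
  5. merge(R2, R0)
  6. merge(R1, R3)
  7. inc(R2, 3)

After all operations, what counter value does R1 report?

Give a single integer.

Op 1: merge R1<->R3 -> R1=(0,0,0,0) R3=(0,0,0,0)
Op 2: merge R2<->R1 -> R2=(0,0,0,0) R1=(0,0,0,0)
Op 3: merge R3<->R1 -> R3=(0,0,0,0) R1=(0,0,0,0)
Op 4: inc R3 by 3 -> R3=(0,0,0,3) value=3
Op 5: merge R2<->R0 -> R2=(0,0,0,0) R0=(0,0,0,0)
Op 6: merge R1<->R3 -> R1=(0,0,0,3) R3=(0,0,0,3)
Op 7: inc R2 by 3 -> R2=(0,0,3,0) value=3

Answer: 3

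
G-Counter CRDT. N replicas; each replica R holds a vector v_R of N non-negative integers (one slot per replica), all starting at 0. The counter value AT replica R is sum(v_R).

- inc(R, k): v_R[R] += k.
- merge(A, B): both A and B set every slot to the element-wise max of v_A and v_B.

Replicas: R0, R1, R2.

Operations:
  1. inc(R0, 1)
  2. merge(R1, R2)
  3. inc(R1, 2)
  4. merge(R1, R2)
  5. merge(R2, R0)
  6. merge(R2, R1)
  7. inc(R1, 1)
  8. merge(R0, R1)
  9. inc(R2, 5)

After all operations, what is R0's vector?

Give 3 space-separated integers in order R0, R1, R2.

Answer: 1 3 0

Derivation:
Op 1: inc R0 by 1 -> R0=(1,0,0) value=1
Op 2: merge R1<->R2 -> R1=(0,0,0) R2=(0,0,0)
Op 3: inc R1 by 2 -> R1=(0,2,0) value=2
Op 4: merge R1<->R2 -> R1=(0,2,0) R2=(0,2,0)
Op 5: merge R2<->R0 -> R2=(1,2,0) R0=(1,2,0)
Op 6: merge R2<->R1 -> R2=(1,2,0) R1=(1,2,0)
Op 7: inc R1 by 1 -> R1=(1,3,0) value=4
Op 8: merge R0<->R1 -> R0=(1,3,0) R1=(1,3,0)
Op 9: inc R2 by 5 -> R2=(1,2,5) value=8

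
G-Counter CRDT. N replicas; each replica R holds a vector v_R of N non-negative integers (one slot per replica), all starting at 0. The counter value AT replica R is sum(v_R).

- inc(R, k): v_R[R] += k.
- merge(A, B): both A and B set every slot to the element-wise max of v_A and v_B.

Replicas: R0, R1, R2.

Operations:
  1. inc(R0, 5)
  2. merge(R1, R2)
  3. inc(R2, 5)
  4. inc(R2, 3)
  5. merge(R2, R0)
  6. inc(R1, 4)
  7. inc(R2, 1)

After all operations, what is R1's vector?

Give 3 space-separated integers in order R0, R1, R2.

Op 1: inc R0 by 5 -> R0=(5,0,0) value=5
Op 2: merge R1<->R2 -> R1=(0,0,0) R2=(0,0,0)
Op 3: inc R2 by 5 -> R2=(0,0,5) value=5
Op 4: inc R2 by 3 -> R2=(0,0,8) value=8
Op 5: merge R2<->R0 -> R2=(5,0,8) R0=(5,0,8)
Op 6: inc R1 by 4 -> R1=(0,4,0) value=4
Op 7: inc R2 by 1 -> R2=(5,0,9) value=14

Answer: 0 4 0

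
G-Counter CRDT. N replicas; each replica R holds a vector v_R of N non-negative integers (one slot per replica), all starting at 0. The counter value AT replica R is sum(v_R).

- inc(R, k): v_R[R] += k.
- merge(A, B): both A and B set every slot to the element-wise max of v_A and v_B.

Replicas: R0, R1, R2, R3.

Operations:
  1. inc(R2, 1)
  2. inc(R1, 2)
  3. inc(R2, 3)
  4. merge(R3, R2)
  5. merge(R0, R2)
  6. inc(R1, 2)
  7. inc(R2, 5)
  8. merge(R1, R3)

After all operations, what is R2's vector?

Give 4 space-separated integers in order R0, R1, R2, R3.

Answer: 0 0 9 0

Derivation:
Op 1: inc R2 by 1 -> R2=(0,0,1,0) value=1
Op 2: inc R1 by 2 -> R1=(0,2,0,0) value=2
Op 3: inc R2 by 3 -> R2=(0,0,4,0) value=4
Op 4: merge R3<->R2 -> R3=(0,0,4,0) R2=(0,0,4,0)
Op 5: merge R0<->R2 -> R0=(0,0,4,0) R2=(0,0,4,0)
Op 6: inc R1 by 2 -> R1=(0,4,0,0) value=4
Op 7: inc R2 by 5 -> R2=(0,0,9,0) value=9
Op 8: merge R1<->R3 -> R1=(0,4,4,0) R3=(0,4,4,0)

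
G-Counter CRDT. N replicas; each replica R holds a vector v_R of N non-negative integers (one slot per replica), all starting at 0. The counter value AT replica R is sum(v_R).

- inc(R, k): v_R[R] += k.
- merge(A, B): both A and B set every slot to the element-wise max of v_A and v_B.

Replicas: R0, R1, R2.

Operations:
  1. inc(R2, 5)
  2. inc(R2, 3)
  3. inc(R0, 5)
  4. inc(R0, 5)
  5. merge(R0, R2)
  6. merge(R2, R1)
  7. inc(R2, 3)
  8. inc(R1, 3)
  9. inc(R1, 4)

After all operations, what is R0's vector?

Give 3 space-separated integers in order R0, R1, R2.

Answer: 10 0 8

Derivation:
Op 1: inc R2 by 5 -> R2=(0,0,5) value=5
Op 2: inc R2 by 3 -> R2=(0,0,8) value=8
Op 3: inc R0 by 5 -> R0=(5,0,0) value=5
Op 4: inc R0 by 5 -> R0=(10,0,0) value=10
Op 5: merge R0<->R2 -> R0=(10,0,8) R2=(10,0,8)
Op 6: merge R2<->R1 -> R2=(10,0,8) R1=(10,0,8)
Op 7: inc R2 by 3 -> R2=(10,0,11) value=21
Op 8: inc R1 by 3 -> R1=(10,3,8) value=21
Op 9: inc R1 by 4 -> R1=(10,7,8) value=25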